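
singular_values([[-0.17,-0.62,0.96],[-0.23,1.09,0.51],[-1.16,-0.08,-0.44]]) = [1.29, 1.25, 1.08]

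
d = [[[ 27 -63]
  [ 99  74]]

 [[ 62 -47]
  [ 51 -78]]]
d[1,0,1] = -47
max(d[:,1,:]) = 99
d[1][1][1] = -78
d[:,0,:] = [[27, -63], [62, -47]]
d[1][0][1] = -47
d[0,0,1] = -63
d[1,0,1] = -47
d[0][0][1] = -63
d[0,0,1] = -63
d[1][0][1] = -47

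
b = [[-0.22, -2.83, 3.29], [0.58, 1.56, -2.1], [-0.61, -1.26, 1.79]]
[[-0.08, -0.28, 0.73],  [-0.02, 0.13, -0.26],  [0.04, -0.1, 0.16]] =b @ [[-0.25, 0.0, 0.49], [-0.15, 0.18, 0.03], [-0.17, 0.07, 0.28]]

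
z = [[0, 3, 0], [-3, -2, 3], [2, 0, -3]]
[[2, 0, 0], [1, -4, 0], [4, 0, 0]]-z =[[2, -3, 0], [4, -2, -3], [2, 0, 3]]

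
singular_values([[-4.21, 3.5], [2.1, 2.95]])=[5.49, 3.6]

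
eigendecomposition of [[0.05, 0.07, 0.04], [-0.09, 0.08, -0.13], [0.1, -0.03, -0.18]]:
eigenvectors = [[0.12-0.54j, 0.12+0.54j, -0.23+0.00j], [(0.81+0j), 0.81-0.00j, (0.33+0j)], [(-0.1-0.17j), -0.10+0.17j, 0.92+0.00j]]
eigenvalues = [(0.08+0.09j), (0.08-0.09j), (-0.22+0j)]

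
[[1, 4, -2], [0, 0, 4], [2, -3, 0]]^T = [[1, 0, 2], [4, 0, -3], [-2, 4, 0]]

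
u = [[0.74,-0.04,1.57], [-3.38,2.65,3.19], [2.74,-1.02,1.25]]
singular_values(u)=[5.62, 3.18, 0.09]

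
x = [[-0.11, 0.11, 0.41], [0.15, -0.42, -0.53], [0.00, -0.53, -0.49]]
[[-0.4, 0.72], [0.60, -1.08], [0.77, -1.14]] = x @[[-1.27, 0.43], [-0.32, 0.56], [-1.23, 1.72]]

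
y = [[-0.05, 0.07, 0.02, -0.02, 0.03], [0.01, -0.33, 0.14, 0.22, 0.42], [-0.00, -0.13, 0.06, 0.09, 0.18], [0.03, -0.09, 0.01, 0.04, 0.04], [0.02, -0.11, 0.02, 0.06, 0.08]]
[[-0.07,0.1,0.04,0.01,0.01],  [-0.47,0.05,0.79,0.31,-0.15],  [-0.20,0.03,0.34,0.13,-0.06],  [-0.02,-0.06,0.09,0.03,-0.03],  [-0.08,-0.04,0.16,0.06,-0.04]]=y@[[1.15, -0.68, -0.64, -0.05, -0.36], [0.0, 1.04, -0.41, -0.08, 0.40], [-0.3, -0.16, 1.11, -1.0, -1.01], [-0.63, 0.87, 0.52, -0.20, 0.6], [-0.72, 0.54, 0.94, 1.11, -0.02]]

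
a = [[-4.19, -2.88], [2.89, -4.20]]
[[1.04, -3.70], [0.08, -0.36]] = a @[[-0.16, 0.56], [-0.13, 0.47]]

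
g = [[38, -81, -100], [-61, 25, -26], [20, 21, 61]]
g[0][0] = 38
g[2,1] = 21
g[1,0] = -61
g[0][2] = -100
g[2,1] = 21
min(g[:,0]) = -61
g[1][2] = -26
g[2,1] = 21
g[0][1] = -81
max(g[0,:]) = 38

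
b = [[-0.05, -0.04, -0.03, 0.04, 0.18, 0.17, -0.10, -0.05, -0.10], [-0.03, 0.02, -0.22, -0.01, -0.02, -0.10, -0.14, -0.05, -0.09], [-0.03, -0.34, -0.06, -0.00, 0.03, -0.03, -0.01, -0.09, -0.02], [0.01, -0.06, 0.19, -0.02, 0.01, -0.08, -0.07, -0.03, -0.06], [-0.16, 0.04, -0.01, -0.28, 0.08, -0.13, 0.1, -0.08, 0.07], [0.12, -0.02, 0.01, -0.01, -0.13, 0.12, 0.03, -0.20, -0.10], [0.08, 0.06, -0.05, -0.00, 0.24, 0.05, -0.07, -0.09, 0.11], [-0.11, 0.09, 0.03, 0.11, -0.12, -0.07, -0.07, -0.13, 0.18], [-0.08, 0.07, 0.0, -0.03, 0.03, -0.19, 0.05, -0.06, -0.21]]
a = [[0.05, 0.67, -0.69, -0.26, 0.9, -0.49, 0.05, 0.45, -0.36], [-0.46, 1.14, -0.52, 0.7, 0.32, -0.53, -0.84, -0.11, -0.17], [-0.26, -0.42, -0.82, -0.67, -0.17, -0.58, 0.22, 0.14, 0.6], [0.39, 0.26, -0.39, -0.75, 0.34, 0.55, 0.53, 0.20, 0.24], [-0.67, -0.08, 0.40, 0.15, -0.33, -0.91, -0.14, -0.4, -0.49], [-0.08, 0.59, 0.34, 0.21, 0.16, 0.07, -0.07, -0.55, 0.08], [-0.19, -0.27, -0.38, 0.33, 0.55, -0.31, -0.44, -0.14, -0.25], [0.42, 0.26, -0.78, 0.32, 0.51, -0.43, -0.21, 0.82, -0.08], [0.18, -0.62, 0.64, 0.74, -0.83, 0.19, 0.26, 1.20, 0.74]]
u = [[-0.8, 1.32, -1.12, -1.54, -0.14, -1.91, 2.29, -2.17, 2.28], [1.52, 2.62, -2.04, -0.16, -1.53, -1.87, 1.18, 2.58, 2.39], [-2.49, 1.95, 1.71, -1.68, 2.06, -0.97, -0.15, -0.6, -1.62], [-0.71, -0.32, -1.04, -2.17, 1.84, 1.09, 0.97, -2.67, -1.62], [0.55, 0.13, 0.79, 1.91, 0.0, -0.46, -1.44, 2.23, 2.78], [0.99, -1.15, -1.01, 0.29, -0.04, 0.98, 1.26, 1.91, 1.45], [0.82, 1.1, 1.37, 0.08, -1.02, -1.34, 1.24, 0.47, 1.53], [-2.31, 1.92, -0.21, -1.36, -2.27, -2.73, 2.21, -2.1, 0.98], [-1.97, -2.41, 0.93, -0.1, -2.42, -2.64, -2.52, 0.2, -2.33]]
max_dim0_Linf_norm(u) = 2.78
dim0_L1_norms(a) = [2.7, 4.31, 4.96, 4.13, 4.11, 4.06, 2.76, 4.01, 3.01]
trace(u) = -0.85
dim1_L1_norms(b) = [0.76, 0.68, 0.61, 0.53, 0.95, 0.74, 0.75, 0.91, 0.72]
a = u @ b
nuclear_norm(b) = 2.72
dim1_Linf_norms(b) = [0.18, 0.22, 0.34, 0.19, 0.28, 0.2, 0.24, 0.18, 0.21]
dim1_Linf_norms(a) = [0.9, 1.14, 0.82, 0.75, 0.91, 0.59, 0.55, 0.82, 1.2]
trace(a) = 0.48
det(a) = -0.06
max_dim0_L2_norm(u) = 5.89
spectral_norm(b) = 0.45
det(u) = -5298.92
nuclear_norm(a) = 10.80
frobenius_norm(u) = 14.64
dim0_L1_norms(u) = [12.16, 12.92, 10.22, 9.29, 11.32, 13.99, 13.26, 14.93, 16.98]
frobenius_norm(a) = 4.45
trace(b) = -0.32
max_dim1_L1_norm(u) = 16.09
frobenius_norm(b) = 0.96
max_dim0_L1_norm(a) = 4.96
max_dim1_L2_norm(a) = 2.04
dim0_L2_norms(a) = [1.06, 1.69, 1.73, 1.55, 1.56, 1.52, 1.17, 1.69, 1.2]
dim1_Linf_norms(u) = [2.29, 2.62, 2.49, 2.67, 2.78, 1.91, 1.53, 2.73, 2.64]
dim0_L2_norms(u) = [4.56, 4.96, 3.72, 3.94, 4.69, 5.16, 4.9, 5.67, 5.89]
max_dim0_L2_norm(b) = 0.37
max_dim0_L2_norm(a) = 1.73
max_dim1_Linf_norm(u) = 2.78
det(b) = 0.00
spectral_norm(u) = 8.42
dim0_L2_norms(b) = [0.26, 0.37, 0.3, 0.31, 0.36, 0.35, 0.24, 0.3, 0.35]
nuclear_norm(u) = 35.47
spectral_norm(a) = 2.72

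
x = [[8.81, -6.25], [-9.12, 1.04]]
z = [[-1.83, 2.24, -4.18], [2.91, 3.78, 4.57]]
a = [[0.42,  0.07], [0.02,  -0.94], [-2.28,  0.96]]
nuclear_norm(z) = 11.34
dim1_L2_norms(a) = [0.43, 0.94, 2.47]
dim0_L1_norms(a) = [2.72, 1.97]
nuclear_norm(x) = 17.22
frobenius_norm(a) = 2.68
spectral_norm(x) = 13.74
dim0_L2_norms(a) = [2.32, 1.35]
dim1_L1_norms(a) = [0.49, 0.96, 3.24]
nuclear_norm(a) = 3.41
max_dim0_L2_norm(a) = 2.32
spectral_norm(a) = 2.53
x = z @ a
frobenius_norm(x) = 14.18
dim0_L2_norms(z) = [3.44, 4.39, 6.19]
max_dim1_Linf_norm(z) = 4.57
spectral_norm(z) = 7.28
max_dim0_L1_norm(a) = 2.72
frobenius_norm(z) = 8.34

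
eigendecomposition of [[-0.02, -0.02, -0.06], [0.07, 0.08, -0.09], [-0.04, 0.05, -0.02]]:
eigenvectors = [[-0.78+0.00j,-0.04+0.35j,-0.04-0.35j], [(-0.01+0j),0.83+0.00j,(0.83-0j)], [-0.63+0.00j,0.20-0.39j,(0.2+0.39j)]]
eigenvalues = [(-0.07+0j), (0.05+0.07j), (0.05-0.07j)]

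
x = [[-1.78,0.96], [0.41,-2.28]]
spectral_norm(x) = 2.78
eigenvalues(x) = [-1.35, -2.71]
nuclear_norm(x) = 4.10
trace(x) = -4.06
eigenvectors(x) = [[0.91, -0.72],  [0.41, 0.69]]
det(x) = 3.66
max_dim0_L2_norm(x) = 2.47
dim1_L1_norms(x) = [2.74, 2.69]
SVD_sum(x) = [[-0.9,1.49], [1.12,-1.85]] + [[-0.88, -0.53], [-0.71, -0.43]]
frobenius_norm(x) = 3.08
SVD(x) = [[-0.63, 0.78], [0.78, 0.63]] @ diag([2.777736925928359, 1.3193474032013208]) @ [[0.52,-0.86], [-0.86,-0.52]]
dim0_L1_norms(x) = [2.19, 3.24]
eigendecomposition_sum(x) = [[-0.93, -0.96], [-0.41, -0.43]] + [[-0.85, 1.92], [0.82, -1.85]]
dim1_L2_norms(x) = [2.02, 2.32]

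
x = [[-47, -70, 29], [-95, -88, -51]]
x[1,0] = -95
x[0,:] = [-47, -70, 29]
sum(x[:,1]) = -158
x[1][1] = -88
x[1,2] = -51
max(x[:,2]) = 29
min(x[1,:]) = -95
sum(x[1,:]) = -234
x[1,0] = -95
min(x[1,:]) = -95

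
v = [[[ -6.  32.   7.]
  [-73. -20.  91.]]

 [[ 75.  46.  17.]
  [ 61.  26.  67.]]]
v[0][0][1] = 32.0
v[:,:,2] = [[7.0, 91.0], [17.0, 67.0]]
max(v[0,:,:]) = 91.0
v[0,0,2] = 7.0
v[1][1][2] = 67.0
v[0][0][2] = 7.0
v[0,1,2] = 91.0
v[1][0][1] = 46.0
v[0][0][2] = 7.0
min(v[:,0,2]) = 7.0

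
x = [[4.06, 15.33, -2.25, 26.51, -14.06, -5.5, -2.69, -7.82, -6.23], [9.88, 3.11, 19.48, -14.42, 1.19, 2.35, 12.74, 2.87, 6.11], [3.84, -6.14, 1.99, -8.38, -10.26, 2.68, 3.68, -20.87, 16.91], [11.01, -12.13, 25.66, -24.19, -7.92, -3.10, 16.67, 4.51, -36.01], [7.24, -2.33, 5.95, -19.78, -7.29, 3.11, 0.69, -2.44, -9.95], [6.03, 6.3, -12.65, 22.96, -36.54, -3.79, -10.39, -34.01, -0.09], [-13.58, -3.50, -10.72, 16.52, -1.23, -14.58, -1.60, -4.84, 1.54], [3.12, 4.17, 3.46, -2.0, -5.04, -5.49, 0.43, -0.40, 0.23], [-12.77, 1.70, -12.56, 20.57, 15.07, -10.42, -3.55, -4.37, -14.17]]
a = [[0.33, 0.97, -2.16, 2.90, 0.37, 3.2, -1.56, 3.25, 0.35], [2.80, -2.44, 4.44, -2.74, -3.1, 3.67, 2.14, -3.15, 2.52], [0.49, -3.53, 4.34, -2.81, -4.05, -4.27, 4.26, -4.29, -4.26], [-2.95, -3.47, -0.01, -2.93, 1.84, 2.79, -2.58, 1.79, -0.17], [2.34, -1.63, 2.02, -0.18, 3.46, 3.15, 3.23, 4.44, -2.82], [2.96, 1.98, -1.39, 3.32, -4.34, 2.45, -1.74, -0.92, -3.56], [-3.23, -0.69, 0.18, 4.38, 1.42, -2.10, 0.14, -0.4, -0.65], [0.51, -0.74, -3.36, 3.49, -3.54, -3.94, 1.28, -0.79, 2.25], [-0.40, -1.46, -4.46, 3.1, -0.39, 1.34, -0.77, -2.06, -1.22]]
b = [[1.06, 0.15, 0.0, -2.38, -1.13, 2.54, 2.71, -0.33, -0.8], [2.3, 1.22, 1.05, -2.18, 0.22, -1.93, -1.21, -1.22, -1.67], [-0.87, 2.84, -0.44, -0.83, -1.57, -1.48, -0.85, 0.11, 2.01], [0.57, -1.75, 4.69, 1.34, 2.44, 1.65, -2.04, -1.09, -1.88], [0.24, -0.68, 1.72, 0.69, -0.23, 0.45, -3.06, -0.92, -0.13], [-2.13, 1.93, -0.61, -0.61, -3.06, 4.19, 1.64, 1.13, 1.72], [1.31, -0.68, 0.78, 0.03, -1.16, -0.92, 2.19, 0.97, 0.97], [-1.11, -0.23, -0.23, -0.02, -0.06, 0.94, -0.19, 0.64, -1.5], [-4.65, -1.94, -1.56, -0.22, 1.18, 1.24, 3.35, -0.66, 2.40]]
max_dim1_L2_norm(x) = 58.12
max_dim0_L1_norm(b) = 17.24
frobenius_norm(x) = 112.38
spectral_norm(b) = 9.93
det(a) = -2108852.10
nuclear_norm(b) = 36.90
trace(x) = -42.28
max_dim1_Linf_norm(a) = 4.46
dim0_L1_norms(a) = [16.01, 16.91, 22.36, 25.85, 22.51, 26.91, 17.7, 21.09, 17.8]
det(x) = -1711950976.38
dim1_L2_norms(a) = [6.13, 9.22, 11.35, 7.1, 8.5, 8.19, 6.1, 7.72, 6.33]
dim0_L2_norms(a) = [6.48, 6.41, 8.97, 9.19, 8.66, 9.35, 6.89, 8.23, 7.23]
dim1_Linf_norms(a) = [3.25, 4.44, 4.34, 3.47, 4.44, 4.34, 4.38, 3.94, 4.46]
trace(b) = 12.37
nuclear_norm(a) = 62.07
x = b @ a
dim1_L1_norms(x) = [84.45, 72.15, 74.75, 141.2, 58.78, 132.76, 68.11, 24.34, 95.18]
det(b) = 833.72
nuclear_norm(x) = 246.61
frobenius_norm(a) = 24.04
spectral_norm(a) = 13.90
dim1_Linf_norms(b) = [2.71, 2.3, 2.84, 4.69, 3.06, 4.19, 2.19, 1.5, 4.65]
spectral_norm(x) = 78.76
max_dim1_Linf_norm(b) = 4.69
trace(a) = 3.34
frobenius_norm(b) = 15.19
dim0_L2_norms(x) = [26.38, 22.52, 39.08, 56.43, 44.83, 20.69, 24.18, 41.6, 44.28]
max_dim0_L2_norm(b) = 6.47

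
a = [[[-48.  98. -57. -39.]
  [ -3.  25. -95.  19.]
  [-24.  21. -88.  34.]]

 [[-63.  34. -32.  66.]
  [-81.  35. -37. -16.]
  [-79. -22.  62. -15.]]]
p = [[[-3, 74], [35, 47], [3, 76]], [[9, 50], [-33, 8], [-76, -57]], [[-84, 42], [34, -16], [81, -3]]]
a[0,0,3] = -39.0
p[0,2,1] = 76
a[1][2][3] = -15.0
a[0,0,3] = -39.0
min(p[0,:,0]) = -3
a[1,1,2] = -37.0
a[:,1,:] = [[-3.0, 25.0, -95.0, 19.0], [-81.0, 35.0, -37.0, -16.0]]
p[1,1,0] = -33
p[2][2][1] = -3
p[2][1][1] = -16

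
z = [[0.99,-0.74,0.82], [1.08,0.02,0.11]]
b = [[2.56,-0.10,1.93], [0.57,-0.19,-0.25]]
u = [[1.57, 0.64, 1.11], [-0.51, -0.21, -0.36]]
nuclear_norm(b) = 3.79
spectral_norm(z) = 1.72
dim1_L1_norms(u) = [3.32, 1.08]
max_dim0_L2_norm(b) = 2.62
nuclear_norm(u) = 2.13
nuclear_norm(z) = 2.38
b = u + z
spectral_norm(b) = 3.22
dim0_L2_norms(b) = [2.62, 0.21, 1.95]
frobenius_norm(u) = 2.13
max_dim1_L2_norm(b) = 3.21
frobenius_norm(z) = 1.84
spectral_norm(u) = 2.13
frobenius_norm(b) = 3.27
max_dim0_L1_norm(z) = 2.07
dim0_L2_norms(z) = [1.47, 0.74, 0.83]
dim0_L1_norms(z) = [2.07, 0.76, 0.93]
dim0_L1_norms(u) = [2.08, 0.85, 1.47]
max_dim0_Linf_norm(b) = 2.56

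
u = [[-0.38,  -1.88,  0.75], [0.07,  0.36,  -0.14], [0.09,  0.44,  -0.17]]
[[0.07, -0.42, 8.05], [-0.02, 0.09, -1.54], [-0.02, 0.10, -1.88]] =u @ [[1.83, -2.73, 0.15], [-0.55, 1.26, -4.16], [-0.36, 1.22, 0.38]]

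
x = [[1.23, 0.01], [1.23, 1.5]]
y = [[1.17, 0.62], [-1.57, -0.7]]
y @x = [[2.2, 0.94], [-2.79, -1.07]]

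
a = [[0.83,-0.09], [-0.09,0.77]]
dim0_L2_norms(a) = [0.83, 0.78]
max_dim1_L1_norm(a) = 0.92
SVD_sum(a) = [[0.59, -0.42], [-0.42, 0.31]] + [[0.24, 0.33],  [0.33, 0.46]]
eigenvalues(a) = [0.89, 0.71]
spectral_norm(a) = 0.89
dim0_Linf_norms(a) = [0.83, 0.77]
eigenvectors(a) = [[0.81, 0.58],[-0.58, 0.81]]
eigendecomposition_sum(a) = [[0.59, -0.42], [-0.42, 0.31]] + [[0.24, 0.33],  [0.33, 0.46]]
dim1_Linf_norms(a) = [0.83, 0.77]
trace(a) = 1.60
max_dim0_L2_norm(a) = 0.83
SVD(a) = [[-0.81, 0.58], [0.58, 0.81]] @ diag([0.8948683298050513, 0.7051316701949485]) @ [[-0.81, 0.58], [0.58, 0.81]]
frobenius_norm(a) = 1.14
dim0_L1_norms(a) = [0.92, 0.86]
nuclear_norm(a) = 1.60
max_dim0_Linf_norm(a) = 0.83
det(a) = 0.63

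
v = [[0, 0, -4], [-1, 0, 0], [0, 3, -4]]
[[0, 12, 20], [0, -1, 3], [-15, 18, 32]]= v@ [[0, 1, -3], [-5, 2, 4], [0, -3, -5]]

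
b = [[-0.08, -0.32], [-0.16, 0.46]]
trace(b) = 0.38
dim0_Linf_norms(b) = [0.16, 0.46]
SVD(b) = [[-0.53, 0.85], [0.85, 0.53]] @ diag([0.5674031186446519, 0.15509255608288583]) @ [[-0.16, 0.99], [-0.99, -0.16]]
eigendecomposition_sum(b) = [[-0.14, -0.07], [-0.04, -0.02]] + [[0.06, -0.25], [-0.12, 0.48]]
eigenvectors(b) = [[-0.97,  0.46],  [-0.25,  -0.89]]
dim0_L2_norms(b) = [0.18, 0.56]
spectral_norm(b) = 0.57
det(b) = -0.09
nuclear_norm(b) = 0.72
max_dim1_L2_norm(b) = 0.49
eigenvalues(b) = [-0.16, 0.54]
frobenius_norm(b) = 0.59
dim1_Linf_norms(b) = [0.32, 0.46]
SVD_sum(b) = [[0.05, -0.30], [-0.08, 0.47]] + [[-0.13, -0.02], [-0.08, -0.01]]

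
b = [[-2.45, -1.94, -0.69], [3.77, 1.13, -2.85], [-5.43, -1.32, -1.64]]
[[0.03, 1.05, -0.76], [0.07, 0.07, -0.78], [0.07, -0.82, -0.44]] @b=[[8.01,2.13,-1.77], [4.33,0.97,1.03], [-0.87,-0.48,3.01]]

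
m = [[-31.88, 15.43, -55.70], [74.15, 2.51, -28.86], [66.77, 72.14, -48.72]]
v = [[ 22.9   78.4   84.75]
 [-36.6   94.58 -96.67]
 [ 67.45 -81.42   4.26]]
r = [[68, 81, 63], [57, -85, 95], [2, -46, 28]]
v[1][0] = -36.6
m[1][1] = 2.51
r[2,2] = 28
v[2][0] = 67.45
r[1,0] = 57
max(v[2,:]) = 67.45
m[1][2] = -28.86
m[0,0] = -31.88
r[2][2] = 28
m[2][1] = 72.14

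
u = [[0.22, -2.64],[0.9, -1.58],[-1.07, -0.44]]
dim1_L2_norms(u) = [2.65, 1.82, 1.16]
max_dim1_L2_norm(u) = 2.65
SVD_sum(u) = [[0.5, -2.59], [0.33, -1.69], [0.04, -0.23]] + [[-0.28, -0.05], [0.57, 0.11], [-1.11, -0.21]]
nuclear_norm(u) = 4.46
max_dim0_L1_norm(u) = 4.66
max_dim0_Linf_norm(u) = 2.64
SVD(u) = [[0.83,-0.22], [0.55,0.45], [0.07,-0.87]] @ diag([3.155117845284182, 1.3069550039574025]) @ [[0.19, -0.98],  [0.98, 0.19]]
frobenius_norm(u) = 3.42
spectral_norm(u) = 3.16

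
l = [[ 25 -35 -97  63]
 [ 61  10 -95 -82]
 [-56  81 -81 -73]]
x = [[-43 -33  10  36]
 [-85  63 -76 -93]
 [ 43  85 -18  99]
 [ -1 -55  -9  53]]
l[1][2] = -95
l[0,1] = -35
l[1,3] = -82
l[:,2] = [-97, -95, -81]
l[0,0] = 25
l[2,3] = -73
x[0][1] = -33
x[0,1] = -33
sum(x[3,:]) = -12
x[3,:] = [-1, -55, -9, 53]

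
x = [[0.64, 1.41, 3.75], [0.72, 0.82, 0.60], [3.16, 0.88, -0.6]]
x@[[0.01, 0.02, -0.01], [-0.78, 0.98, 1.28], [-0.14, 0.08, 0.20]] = [[-1.62, 1.69, 2.55], [-0.72, 0.87, 1.16], [-0.57, 0.88, 0.97]]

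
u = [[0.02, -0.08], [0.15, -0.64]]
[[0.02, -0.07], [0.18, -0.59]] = u @ [[0.92, -0.06], [-0.06, 0.91]]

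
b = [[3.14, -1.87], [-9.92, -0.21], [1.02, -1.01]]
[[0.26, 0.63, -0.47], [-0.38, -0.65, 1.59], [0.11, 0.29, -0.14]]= b @[[0.04, 0.07, -0.16],[-0.07, -0.22, -0.02]]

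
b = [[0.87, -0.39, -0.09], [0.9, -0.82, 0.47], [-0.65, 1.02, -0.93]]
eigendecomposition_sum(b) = [[0.04, -0.06, 0.06], [0.39, -0.62, 0.56], [-0.64, 1.02, -0.93]] + [[0.83, -0.33, -0.15], [0.51, -0.2, -0.09], [-0.01, 0.00, 0.00]] + [[0.0, -0.0, -0.00], [0.0, -0.0, -0.0], [0.0, -0.00, -0.00]]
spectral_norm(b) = 2.10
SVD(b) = [[-0.36, 0.80, -0.47], [-0.62, 0.17, 0.77], [0.7, 0.57, 0.44]] @ diag([2.103914230313913, 0.7223131874440765, 0.002927580398655361]) @ [[-0.63, 0.65, -0.43], [0.67, 0.17, -0.72], [-0.39, -0.74, -0.54]]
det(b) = 0.00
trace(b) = -0.88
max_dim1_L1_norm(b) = 2.6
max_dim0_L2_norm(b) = 1.41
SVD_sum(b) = [[0.48, -0.49, 0.33], [0.82, -0.84, 0.56], [-0.93, 0.95, -0.63]] + [[0.39, 0.10, -0.42], [0.08, 0.02, -0.09], [0.28, 0.07, -0.3]] + [[0.00, 0.0, 0.0], [-0.0, -0.00, -0.00], [-0.0, -0.00, -0.00]]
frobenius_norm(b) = 2.22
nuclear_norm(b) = 2.83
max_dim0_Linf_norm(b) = 1.02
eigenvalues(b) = [-1.51, 0.63, -0.0]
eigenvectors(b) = [[0.05,0.85,0.39], [0.52,0.52,0.74], [-0.85,-0.01,0.55]]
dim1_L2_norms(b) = [0.96, 1.31, 1.53]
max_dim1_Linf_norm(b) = 1.02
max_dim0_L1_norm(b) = 2.42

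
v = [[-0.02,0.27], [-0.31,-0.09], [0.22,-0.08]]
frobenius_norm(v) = 0.48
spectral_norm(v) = 0.38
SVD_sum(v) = [[0.00, 0.00],[-0.32, -0.03],[0.21, 0.02]] + [[-0.02, 0.27], [0.01, -0.06], [0.01, -0.10]]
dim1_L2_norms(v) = [0.27, 0.32, 0.23]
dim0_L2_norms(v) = [0.38, 0.3]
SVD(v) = [[0.01, 0.92], [-0.83, -0.22], [0.56, -0.33]] @ diag([0.38120149018013433, 0.29493291421007084]) @ [[1.0,0.08], [-0.08,1.0]]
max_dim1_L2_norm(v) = 0.32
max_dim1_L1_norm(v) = 0.4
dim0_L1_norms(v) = [0.55, 0.44]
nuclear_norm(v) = 0.68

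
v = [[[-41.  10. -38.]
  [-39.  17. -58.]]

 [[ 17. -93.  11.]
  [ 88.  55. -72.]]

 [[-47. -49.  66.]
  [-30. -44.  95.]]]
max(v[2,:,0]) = -30.0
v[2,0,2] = 66.0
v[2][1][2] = 95.0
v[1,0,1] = -93.0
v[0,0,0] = -41.0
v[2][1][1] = -44.0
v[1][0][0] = 17.0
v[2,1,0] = -30.0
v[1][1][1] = 55.0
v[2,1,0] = -30.0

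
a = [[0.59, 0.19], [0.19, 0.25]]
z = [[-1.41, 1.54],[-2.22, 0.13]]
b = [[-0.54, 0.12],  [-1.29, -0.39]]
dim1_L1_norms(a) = [0.78, 0.44]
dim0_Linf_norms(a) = [0.59, 0.25]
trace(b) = -0.93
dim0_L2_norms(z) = [2.63, 1.55]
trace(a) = 0.84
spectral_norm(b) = 1.43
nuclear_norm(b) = 1.69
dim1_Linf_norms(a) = [0.59, 0.25]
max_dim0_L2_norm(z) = 2.63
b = z @ a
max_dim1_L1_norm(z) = 2.95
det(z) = 3.24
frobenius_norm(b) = 1.46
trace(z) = -1.28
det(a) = 0.11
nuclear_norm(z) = 3.97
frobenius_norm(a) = 0.69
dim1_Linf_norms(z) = [1.54, 2.22]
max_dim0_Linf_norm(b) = 1.29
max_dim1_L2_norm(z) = 2.22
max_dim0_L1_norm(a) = 0.78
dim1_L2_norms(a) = [0.62, 0.31]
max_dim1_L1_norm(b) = 1.68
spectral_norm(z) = 2.83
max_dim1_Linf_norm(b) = 1.29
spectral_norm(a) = 0.67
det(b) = 0.37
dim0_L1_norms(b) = [1.83, 0.51]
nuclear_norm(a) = 0.84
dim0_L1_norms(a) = [0.78, 0.44]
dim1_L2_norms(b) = [0.55, 1.35]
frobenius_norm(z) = 3.05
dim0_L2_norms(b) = [1.4, 0.41]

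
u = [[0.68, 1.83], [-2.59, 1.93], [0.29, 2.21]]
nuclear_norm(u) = 6.06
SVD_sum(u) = [[-0.6, 1.2], [-1.28, 2.58], [-0.82, 1.66]] + [[1.28, 0.63], [-1.31, -0.65], [1.11, 0.55]]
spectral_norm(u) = 3.68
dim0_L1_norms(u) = [3.56, 5.97]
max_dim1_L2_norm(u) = 3.23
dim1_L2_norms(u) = [1.95, 3.23, 2.23]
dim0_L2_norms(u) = [2.69, 3.46]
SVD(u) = [[-0.36, 0.60],[-0.78, -0.61],[-0.5, 0.52]] @ diag([3.675320747918002, 2.388413155198126]) @ [[0.45,-0.9], [0.9,0.45]]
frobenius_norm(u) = 4.38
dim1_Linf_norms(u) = [1.83, 2.59, 2.21]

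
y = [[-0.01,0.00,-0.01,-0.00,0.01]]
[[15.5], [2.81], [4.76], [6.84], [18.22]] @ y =[[-0.16, 0.00, -0.16, 0.0, 0.16], [-0.03, 0.0, -0.03, 0.00, 0.03], [-0.05, 0.00, -0.05, 0.00, 0.05], [-0.07, 0.0, -0.07, 0.0, 0.07], [-0.18, 0.0, -0.18, 0.00, 0.18]]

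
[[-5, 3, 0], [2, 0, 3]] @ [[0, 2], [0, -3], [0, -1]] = [[0, -19], [0, 1]]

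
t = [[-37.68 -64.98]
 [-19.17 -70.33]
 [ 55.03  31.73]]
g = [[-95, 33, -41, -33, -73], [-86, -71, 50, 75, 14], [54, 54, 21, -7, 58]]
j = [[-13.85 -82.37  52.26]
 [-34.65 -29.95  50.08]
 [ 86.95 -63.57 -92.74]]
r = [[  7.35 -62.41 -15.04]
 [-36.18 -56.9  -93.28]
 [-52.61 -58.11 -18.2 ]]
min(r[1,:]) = -93.28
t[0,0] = -37.68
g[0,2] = -41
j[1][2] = 50.08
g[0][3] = -33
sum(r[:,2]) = -126.52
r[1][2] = -93.28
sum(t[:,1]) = -103.58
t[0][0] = -37.68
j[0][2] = 52.26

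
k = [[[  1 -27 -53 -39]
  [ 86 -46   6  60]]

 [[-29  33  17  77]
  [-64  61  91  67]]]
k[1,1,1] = 61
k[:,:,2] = [[-53, 6], [17, 91]]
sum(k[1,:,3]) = 144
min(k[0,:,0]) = 1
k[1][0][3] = 77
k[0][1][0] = 86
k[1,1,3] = 67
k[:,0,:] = [[1, -27, -53, -39], [-29, 33, 17, 77]]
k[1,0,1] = 33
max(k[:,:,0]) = 86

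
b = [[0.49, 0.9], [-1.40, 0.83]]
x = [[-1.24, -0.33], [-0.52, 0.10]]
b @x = [[-1.08,-0.07], [1.3,0.54]]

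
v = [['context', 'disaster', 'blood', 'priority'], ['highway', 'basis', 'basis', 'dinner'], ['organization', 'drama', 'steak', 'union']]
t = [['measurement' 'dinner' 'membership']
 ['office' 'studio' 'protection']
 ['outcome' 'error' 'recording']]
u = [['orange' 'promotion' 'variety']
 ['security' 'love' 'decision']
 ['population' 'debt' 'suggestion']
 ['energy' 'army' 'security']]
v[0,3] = 'priority'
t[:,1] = ['dinner', 'studio', 'error']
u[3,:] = ['energy', 'army', 'security']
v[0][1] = 'disaster'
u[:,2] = ['variety', 'decision', 'suggestion', 'security']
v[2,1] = 'drama'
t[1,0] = 'office'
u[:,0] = ['orange', 'security', 'population', 'energy']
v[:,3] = ['priority', 'dinner', 'union']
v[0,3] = 'priority'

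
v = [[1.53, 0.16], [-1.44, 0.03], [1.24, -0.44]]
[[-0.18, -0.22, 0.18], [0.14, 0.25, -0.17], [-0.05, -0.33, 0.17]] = v @ [[-0.10, -0.17, 0.12], [-0.16, 0.27, -0.05]]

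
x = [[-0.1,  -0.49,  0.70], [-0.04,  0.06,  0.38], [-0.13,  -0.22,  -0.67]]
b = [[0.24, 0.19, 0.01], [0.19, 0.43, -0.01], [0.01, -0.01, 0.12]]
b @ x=[[-0.03,-0.11,0.23],  [-0.03,-0.07,0.30],  [-0.02,-0.03,-0.08]]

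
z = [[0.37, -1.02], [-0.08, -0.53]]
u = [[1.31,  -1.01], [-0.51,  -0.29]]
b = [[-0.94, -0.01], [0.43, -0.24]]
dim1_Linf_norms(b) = [0.94, 0.43]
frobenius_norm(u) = 1.76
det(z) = -0.28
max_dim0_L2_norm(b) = 1.03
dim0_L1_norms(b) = [1.37, 0.25]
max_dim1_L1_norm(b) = 0.95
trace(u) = 1.02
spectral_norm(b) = 1.04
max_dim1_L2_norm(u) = 1.65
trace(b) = -1.18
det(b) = 0.23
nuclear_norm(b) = 1.26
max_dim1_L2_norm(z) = 1.09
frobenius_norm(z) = 1.21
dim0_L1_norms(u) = [1.82, 1.3]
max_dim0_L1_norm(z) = 1.55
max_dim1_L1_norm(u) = 2.32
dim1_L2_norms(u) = [1.65, 0.59]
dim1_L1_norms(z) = [1.39, 0.61]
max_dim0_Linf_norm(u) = 1.31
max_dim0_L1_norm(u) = 1.82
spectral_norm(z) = 1.19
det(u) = -0.90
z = b + u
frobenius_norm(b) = 1.06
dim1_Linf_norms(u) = [1.31, 0.51]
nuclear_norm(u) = 2.21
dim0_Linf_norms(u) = [1.31, 1.01]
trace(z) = -0.16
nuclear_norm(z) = 1.42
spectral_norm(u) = 1.67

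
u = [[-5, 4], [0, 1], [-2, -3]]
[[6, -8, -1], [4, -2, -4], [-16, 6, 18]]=u@[[2, 0, -3], [4, -2, -4]]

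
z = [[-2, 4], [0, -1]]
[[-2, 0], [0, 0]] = z @ [[1, 0], [0, 0]]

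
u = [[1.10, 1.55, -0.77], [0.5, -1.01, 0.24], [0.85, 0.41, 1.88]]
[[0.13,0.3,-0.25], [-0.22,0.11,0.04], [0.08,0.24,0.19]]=u @[[-0.1, 0.25, -0.07], [0.18, 0.02, -0.04], [0.05, 0.01, 0.14]]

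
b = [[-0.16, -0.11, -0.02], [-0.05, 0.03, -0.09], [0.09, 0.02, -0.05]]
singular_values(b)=[0.21, 0.11, 0.05]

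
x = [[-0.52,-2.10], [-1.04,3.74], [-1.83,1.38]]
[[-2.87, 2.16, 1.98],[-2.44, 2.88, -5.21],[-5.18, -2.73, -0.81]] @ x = [[-4.38, 16.84], [7.81, 8.71], [7.02, -0.45]]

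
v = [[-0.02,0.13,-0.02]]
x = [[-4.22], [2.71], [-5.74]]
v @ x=[[0.55]]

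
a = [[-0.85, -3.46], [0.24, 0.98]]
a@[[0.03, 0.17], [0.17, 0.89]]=[[-0.61,-3.22], [0.17,0.91]]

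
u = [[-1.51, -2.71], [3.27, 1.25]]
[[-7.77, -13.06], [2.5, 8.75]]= u @[[-0.42,1.06],[3.10,4.23]]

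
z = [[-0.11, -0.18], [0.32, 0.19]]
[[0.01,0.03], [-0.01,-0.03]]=z @ [[0.01, 0.02], [-0.06, -0.19]]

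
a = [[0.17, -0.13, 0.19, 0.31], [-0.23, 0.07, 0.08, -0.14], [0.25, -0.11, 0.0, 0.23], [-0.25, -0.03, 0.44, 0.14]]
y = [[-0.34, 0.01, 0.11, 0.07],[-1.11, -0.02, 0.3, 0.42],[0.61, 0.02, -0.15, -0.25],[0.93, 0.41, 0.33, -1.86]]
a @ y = [[0.49,0.14,0.05,-0.67], [-0.08,-0.06,-0.06,0.25], [0.25,0.1,0.07,-0.46], [0.52,0.06,-0.06,-0.4]]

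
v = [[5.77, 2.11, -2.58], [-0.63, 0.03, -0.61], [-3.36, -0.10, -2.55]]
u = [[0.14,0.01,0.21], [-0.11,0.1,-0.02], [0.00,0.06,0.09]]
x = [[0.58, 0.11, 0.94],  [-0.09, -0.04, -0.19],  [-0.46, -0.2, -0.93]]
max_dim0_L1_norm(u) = 0.32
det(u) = 0.00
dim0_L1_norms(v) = [9.76, 2.24, 5.74]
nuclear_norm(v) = 10.69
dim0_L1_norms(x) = [1.13, 0.35, 2.06]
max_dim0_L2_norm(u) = 0.23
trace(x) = -0.39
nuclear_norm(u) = 0.43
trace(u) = 0.33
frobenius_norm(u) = 0.31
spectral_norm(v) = 7.07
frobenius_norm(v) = 7.94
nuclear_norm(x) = 1.65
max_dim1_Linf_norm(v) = 5.77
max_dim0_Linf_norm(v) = 5.77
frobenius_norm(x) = 1.55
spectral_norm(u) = 0.27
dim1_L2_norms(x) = [1.11, 0.21, 1.06]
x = v @ u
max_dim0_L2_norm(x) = 1.34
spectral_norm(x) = 1.54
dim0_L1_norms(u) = [0.25, 0.17, 0.32]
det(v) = -0.28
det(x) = -0.00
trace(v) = 3.25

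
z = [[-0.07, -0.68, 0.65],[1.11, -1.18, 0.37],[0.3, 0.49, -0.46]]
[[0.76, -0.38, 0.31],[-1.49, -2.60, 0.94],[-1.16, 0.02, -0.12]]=z @ [[-2.44, -1.04, 0.41],[-1.12, 1.50, -0.37],[-0.27, 0.87, 0.13]]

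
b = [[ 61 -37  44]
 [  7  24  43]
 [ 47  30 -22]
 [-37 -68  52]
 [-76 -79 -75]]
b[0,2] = 44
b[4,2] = -75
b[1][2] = 43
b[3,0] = -37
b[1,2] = 43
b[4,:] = [-76, -79, -75]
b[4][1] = -79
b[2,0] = 47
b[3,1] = -68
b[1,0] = 7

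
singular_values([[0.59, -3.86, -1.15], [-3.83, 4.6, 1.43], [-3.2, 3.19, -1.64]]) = [8.25, 2.74, 1.41]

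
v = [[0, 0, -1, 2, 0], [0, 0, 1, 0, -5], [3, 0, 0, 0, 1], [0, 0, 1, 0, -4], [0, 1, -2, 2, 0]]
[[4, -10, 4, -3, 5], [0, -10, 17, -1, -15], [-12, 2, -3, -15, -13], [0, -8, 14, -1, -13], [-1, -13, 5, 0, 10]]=v@ [[-4, 0, 0, -5, -5], [-5, -3, 3, 2, 0], [0, 0, 2, -1, -5], [2, -5, 3, -2, 0], [0, 2, -3, 0, 2]]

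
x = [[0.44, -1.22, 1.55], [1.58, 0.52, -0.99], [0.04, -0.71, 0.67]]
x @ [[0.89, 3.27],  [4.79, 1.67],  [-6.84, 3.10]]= [[-16.05,4.21], [10.67,2.97], [-7.95,1.02]]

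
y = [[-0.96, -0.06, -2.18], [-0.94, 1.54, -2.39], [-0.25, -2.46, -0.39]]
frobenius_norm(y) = 4.57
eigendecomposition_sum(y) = [[-0.75, -0.98, -1.68], [-0.5, -0.65, -1.12], [-0.60, -0.78, -1.35]] + [[-0.03,0.03,0.02], [0.0,-0.00,-0.0], [0.01,-0.01,-0.01]] + [[-0.18,0.89,-0.52], [-0.44,2.19,-1.27], [0.34,-1.67,0.97]]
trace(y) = 0.19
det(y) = 0.33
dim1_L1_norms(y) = [3.2, 4.87, 3.1]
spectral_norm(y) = 3.72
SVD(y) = [[-0.57,0.42,-0.71], [-0.8,-0.09,0.59], [0.19,0.9,0.39]] @ diag([3.71697158790574, 2.6634815198680815, 0.03299102942758245]) @ [[0.34, -0.45, 0.83],[-0.21, -0.89, -0.40],[0.92, -0.04, -0.39]]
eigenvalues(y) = [-2.75, -0.04, 2.98]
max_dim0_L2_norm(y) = 3.26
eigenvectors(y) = [[0.69, 0.92, -0.31],[0.46, -0.04, -0.76],[0.55, -0.39, 0.58]]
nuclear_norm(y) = 6.41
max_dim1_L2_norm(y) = 2.99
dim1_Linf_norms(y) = [2.18, 2.39, 2.46]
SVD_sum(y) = [[-0.71, 0.94, -1.74], [-1.01, 1.33, -2.47], [0.23, -0.31, 0.57]] + [[-0.23, -1.00, -0.45], [0.05, 0.21, 0.09], [-0.49, -2.15, -0.96]] + [[-0.02, 0.00, 0.01], [0.02, -0.00, -0.01], [0.01, -0.0, -0.01]]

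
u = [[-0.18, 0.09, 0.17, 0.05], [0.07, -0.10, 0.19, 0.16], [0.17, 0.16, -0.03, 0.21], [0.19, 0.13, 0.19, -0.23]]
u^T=[[-0.18, 0.07, 0.17, 0.19], [0.09, -0.10, 0.16, 0.13], [0.17, 0.19, -0.03, 0.19], [0.05, 0.16, 0.21, -0.23]]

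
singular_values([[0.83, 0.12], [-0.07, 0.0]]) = [0.84, 0.01]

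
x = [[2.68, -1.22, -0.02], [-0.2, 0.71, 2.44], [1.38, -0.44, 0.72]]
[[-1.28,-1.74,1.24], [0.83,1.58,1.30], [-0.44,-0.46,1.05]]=x @[[-0.67, -0.37, 0.47], [-0.43, 0.61, 0.01], [0.41, 0.44, 0.57]]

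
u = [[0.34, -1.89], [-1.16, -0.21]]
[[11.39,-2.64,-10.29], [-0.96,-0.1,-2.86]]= u@[[1.86, -0.16, 1.43],[-5.69, 1.37, 5.70]]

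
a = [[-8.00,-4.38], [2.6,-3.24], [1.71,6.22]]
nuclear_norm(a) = 16.21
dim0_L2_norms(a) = [8.58, 8.27]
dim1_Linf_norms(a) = [8.0, 3.24, 6.22]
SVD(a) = [[-0.85, 0.39], [-0.03, -0.71], [0.53, 0.58]] @ diag([10.410286927746297, 5.803483960690734]) @ [[0.73, 0.68], [-0.68, 0.73]]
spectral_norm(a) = 10.41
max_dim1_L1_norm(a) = 12.38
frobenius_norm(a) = 11.92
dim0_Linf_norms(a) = [8.0, 6.22]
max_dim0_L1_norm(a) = 13.84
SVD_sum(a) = [[-6.47, -6.02], [-0.22, -0.21], [4.02, 3.74]] + [[-1.53, 1.64], [2.82, -3.03], [-2.31, 2.48]]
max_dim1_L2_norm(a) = 9.12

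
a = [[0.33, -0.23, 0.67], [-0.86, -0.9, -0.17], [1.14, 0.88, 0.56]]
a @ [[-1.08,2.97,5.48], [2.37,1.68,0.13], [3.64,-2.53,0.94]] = [[1.54, -1.10, 2.41], [-1.82, -3.64, -4.99], [2.89, 3.45, 6.89]]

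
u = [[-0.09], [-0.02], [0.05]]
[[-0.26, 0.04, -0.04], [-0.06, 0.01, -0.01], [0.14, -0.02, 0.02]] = u @ [[2.87,-0.47,0.39]]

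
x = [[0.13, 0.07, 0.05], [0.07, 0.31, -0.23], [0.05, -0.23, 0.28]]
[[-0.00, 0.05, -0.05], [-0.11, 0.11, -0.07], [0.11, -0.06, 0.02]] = x@[[-0.07, 0.22, -0.27], [-0.12, 0.28, -0.16], [0.29, -0.02, -0.01]]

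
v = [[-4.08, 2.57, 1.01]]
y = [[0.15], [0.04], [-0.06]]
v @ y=[[-0.57]]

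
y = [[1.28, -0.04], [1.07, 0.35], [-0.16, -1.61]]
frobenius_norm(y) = 2.35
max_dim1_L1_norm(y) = 1.77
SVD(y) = [[-0.50, 0.61], [-0.56, 0.32], [0.66, 0.73]] @ diag([1.8290150898895845, 1.4764158631483872]) @ [[-0.73,-0.68],[0.68,-0.73]]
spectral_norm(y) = 1.83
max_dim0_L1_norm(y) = 2.51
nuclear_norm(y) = 3.31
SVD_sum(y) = [[0.67, 0.62], [0.75, 0.69], [-0.89, -0.82]] + [[0.61, -0.66],  [0.32, -0.34],  [0.73, -0.79]]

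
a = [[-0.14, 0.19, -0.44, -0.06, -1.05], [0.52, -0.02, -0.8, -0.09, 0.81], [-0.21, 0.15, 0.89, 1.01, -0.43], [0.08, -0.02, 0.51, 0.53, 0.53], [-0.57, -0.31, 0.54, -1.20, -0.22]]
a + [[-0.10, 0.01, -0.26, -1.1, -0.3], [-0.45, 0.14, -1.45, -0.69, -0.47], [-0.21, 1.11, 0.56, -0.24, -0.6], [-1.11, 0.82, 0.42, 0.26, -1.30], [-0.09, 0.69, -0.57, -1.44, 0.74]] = [[-0.24,0.2,-0.7,-1.16,-1.35], [0.07,0.12,-2.25,-0.78,0.34], [-0.42,1.26,1.45,0.77,-1.03], [-1.03,0.8,0.93,0.79,-0.77], [-0.66,0.38,-0.03,-2.64,0.52]]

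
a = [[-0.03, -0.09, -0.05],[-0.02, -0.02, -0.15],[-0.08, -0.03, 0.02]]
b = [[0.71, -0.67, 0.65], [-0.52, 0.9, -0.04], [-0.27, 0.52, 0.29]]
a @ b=[[0.04,-0.09,-0.03], [0.04,-0.08,-0.06], [-0.05,0.04,-0.05]]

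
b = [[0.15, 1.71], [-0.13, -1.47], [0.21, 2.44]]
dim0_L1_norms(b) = [0.49, 5.62]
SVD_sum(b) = [[0.15, 1.71], [-0.13, -1.47], [0.21, 2.44]] + [[0.00,-0.0], [-0.00,0.0], [-0.00,0.00]]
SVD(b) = [[-0.51, 0.38], [0.44, -0.65], [-0.73, -0.66]] @ diag([3.3349795999279053, 0.0033268701070507363]) @ [[-0.09,-1.0], [1.00,-0.09]]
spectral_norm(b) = 3.33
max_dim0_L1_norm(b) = 5.62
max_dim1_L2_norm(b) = 2.45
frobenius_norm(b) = 3.33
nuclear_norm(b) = 3.34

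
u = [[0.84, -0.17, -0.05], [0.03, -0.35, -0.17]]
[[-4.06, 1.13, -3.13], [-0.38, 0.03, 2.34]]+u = [[-3.22, 0.96, -3.18], [-0.35, -0.32, 2.17]]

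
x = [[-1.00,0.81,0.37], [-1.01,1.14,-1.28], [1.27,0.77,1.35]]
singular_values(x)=[2.53, 1.61, 0.87]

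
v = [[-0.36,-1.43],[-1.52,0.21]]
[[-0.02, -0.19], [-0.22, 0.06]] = v @ [[0.14, -0.02], [-0.02, 0.14]]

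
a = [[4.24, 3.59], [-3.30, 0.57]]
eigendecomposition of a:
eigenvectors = [[0.72+0.00j, 0.72-0.00j], [-0.37+0.59j, (-0.37-0.59j)]]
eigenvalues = [(2.41+2.91j), (2.41-2.91j)]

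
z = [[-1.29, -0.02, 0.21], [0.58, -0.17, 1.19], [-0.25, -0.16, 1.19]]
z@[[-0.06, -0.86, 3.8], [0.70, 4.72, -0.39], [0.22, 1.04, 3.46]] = [[0.11, 1.23, -4.17], [0.11, -0.06, 6.39], [0.16, 0.7, 3.23]]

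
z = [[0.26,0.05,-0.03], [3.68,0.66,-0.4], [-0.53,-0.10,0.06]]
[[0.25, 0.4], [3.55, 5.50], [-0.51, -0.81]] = z @ [[1.23, 0.81], [-0.62, 2.57], [1.41, -2.06]]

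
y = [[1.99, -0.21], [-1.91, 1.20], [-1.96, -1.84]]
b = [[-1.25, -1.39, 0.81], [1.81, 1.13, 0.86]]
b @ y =[[-1.42, -2.9], [-0.24, -0.61]]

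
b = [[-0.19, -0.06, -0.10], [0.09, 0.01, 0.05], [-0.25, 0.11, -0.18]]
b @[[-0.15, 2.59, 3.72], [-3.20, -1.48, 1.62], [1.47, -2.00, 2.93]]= [[0.07, -0.20, -1.1], [0.03, 0.12, 0.5], [-0.58, -0.45, -1.28]]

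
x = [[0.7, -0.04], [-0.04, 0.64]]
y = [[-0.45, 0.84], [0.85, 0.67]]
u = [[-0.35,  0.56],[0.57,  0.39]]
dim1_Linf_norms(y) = [0.84, 0.85]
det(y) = -1.02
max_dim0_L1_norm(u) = 0.95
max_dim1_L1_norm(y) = 1.52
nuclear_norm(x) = 1.34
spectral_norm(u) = 0.70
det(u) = -0.46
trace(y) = 0.22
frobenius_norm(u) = 0.96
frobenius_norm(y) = 1.44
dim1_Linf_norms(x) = [0.7, 0.64]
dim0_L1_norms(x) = [0.74, 0.68]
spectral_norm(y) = 1.12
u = y @ x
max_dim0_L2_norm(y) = 1.07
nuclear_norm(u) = 1.35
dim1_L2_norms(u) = [0.66, 0.69]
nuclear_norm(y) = 2.03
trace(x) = 1.34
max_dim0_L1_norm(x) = 0.74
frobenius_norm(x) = 0.95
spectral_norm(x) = 0.72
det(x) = 0.45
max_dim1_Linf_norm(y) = 0.85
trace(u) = 0.04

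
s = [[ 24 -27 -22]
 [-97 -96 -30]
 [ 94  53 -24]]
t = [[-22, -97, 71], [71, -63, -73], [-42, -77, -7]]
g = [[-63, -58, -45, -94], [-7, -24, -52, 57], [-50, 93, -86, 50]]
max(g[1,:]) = 57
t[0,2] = 71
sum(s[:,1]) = -70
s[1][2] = -30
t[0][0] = -22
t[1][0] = 71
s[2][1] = 53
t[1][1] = -63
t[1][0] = 71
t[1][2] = -73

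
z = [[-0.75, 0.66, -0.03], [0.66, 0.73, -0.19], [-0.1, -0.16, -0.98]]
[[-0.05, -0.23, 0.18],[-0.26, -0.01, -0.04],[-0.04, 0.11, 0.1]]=z @ [[-0.13, 0.15, -0.17],[-0.22, -0.18, 0.07],[0.09, -0.1, -0.1]]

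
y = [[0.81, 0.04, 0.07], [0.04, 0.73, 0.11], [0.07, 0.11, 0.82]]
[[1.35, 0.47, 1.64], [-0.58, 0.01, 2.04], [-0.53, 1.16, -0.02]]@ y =[[1.23, 0.58, 1.49], [-0.33, 0.21, 1.63], [-0.38, 0.82, 0.07]]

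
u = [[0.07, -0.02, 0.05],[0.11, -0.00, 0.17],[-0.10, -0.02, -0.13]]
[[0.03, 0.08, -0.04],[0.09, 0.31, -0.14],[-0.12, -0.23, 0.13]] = u @ [[0.81, -0.28, -0.37], [1.58, -0.06, -0.86], [0.03, 2.03, -0.58]]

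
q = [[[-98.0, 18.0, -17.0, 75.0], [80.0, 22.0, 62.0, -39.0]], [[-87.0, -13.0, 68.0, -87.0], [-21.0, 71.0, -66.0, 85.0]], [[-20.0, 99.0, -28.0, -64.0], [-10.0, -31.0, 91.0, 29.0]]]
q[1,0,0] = -87.0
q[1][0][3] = -87.0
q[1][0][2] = 68.0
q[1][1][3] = 85.0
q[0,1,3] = -39.0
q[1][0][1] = -13.0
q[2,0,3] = -64.0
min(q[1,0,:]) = -87.0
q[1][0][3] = -87.0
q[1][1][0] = -21.0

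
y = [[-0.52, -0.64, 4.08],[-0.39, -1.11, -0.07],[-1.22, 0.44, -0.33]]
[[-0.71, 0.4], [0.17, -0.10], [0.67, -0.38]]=y @ [[-0.48, 0.27], [0.03, -0.01], [-0.23, 0.13]]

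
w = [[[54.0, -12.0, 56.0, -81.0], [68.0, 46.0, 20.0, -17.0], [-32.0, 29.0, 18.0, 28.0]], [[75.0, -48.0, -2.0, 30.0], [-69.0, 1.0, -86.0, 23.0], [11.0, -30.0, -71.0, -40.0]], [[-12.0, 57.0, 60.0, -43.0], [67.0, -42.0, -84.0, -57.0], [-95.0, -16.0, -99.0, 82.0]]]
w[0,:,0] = [54.0, 68.0, -32.0]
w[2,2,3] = 82.0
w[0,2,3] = 28.0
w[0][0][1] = -12.0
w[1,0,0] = 75.0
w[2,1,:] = [67.0, -42.0, -84.0, -57.0]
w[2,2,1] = -16.0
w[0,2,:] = [-32.0, 29.0, 18.0, 28.0]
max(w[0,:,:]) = 68.0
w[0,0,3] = -81.0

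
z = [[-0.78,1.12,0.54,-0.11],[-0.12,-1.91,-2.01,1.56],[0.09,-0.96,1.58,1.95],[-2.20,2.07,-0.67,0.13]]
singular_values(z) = [3.92, 2.85, 2.38, 0.03]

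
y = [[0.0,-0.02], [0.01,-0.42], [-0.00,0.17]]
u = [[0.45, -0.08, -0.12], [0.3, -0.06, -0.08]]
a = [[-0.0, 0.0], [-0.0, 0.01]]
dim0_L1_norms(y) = [0.01, 0.61]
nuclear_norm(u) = 0.57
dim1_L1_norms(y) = [0.02, 0.43, 0.17]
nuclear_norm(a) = 0.01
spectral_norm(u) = 0.57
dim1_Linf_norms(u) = [0.45, 0.3]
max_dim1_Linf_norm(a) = 0.01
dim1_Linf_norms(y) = [0.02, 0.42, 0.17]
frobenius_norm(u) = 0.57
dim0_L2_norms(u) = [0.54, 0.1, 0.14]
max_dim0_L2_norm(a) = 0.01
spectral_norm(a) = 0.01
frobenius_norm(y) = 0.45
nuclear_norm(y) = 0.46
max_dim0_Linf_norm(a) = 0.01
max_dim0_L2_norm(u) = 0.54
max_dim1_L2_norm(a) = 0.01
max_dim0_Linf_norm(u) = 0.45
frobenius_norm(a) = 0.01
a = u @ y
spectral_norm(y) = 0.45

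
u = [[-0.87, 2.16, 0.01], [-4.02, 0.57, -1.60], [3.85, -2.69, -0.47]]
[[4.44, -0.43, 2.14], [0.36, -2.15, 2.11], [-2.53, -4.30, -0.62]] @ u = [[6.1, 3.59, -0.27], [16.45, -6.12, 2.45], [17.1, -6.25, 7.15]]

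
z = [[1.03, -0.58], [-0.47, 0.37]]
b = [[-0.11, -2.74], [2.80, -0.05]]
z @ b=[[-1.74, -2.79], [1.09, 1.27]]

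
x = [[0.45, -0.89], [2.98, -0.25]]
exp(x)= [[0.22, -0.62], [2.07, -0.26]]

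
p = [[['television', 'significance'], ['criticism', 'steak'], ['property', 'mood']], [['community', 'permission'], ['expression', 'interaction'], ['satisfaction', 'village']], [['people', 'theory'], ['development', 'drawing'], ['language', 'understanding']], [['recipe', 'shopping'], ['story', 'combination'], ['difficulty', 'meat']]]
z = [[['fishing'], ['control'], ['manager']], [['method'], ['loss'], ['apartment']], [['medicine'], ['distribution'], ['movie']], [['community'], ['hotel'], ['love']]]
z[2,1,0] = 'distribution'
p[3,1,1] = 'combination'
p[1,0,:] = ['community', 'permission']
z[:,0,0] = ['fishing', 'method', 'medicine', 'community']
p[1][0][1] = 'permission'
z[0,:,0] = ['fishing', 'control', 'manager']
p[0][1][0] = 'criticism'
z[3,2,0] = 'love'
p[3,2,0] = 'difficulty'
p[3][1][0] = 'story'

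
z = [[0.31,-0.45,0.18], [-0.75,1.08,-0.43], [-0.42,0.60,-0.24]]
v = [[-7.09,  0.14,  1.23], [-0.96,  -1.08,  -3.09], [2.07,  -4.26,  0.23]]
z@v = [[-1.39, -0.24, 1.81], [3.39, 0.56, -4.36], [1.9, 0.32, -2.43]]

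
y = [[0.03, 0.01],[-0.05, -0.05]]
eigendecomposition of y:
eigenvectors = [[0.83, -0.14], [-0.56, 0.99]]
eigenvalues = [0.02, -0.04]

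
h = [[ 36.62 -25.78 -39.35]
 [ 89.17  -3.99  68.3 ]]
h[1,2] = 68.3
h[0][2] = -39.35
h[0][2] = -39.35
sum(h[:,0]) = 125.78999999999999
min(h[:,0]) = 36.62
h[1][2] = 68.3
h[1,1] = -3.99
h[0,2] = -39.35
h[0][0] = 36.62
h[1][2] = 68.3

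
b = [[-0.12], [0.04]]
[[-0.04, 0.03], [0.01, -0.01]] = b @ [[0.36, -0.28]]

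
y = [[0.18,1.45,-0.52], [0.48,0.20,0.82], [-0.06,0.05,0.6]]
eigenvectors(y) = [[0.86, -0.88, -0.89], [-0.51, -0.46, -0.18], [0.06, 0.08, 0.41]]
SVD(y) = [[-0.99, -0.13, 0.08], [0.08, -0.88, -0.48], [0.14, -0.46, 0.87]] @ diag([1.5632259152767434, 1.0892896650570265, 0.2897805435275761]) @ [[-0.10, -0.9, 0.42],[-0.38, -0.36, -0.85],[-0.92, 0.24, 0.31]]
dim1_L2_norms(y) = [1.55, 0.97, 0.61]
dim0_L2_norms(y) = [0.52, 1.46, 1.14]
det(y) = -0.49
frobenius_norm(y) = 1.93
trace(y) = 0.98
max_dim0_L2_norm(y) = 1.46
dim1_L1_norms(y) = [2.15, 1.5, 0.71]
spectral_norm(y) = 1.56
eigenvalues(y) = [-0.71, 0.98, 0.71]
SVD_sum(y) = [[0.15, 1.39, -0.65], [-0.01, -0.11, 0.05], [-0.02, -0.19, 0.09]] + [[0.05, 0.05, 0.12], [0.36, 0.34, 0.81], [0.19, 0.18, 0.43]] + [[-0.02, 0.01, 0.01], [0.13, -0.03, -0.04], [-0.23, 0.06, 0.08]]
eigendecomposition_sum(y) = [[-0.34, 0.57, -0.49], [0.20, -0.34, 0.29], [-0.02, 0.04, -0.03]] + [[0.55,  1.12,  1.66], [0.28,  0.58,  0.87], [-0.05,  -0.1,  -0.15]] + [[-0.03, -0.24, -1.69], [-0.01, -0.05, -0.34], [0.01, 0.11, 0.78]]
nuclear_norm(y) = 2.94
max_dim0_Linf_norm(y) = 1.45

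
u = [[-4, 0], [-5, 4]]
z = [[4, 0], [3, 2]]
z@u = [[-16, 0], [-22, 8]]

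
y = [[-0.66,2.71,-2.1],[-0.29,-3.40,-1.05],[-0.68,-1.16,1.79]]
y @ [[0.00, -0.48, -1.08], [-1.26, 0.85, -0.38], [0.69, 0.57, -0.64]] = [[-4.86, 1.42, 1.03], [3.56, -3.35, 2.28], [2.7, 0.36, 0.03]]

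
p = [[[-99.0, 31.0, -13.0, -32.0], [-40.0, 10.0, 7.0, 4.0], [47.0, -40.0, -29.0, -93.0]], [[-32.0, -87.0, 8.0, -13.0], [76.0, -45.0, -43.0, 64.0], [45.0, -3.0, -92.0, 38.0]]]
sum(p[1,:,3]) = 89.0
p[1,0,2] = 8.0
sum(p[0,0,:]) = -113.0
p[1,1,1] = -45.0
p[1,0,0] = -32.0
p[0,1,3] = 4.0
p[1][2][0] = 45.0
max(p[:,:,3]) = 64.0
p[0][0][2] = -13.0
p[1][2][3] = 38.0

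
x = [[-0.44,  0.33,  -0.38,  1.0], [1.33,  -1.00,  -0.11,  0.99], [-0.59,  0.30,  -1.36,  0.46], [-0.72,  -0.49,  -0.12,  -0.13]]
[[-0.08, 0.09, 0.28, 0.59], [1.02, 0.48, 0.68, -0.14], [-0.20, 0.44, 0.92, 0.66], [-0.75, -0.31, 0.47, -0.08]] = x@[[0.84, 0.40, -0.14, -0.13],[0.27, 0.15, -0.63, 0.32],[-0.10, -0.45, -0.70, -0.25],[0.16, 0.05, 0.16, 0.33]]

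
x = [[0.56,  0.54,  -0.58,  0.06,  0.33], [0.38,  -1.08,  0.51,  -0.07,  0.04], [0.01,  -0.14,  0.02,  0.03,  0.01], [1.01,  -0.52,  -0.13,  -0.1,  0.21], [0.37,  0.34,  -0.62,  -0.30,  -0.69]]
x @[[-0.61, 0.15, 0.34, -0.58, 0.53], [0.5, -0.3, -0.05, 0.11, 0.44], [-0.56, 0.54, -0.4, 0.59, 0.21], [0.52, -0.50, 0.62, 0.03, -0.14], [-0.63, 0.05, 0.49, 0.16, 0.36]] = [[0.08,-0.40,0.59,-0.55,0.52],[-1.12,0.69,-0.04,-0.03,-0.14],[-0.08,0.04,0.03,-0.01,-0.05],[-0.99,0.30,0.46,-0.69,0.37],[0.57,-0.27,-0.17,-0.66,0.01]]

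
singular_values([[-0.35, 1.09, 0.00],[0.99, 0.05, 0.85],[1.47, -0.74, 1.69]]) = [2.71, 1.08, 0.24]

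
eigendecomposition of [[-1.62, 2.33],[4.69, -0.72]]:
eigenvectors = [[-0.63,  -0.52], [0.78,  -0.85]]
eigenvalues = [-4.51, 2.17]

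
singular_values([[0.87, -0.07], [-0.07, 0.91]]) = [0.96, 0.82]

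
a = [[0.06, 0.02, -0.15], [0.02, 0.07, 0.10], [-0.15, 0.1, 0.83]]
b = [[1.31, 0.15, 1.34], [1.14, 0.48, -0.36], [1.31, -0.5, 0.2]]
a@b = [[-0.10, 0.09, 0.04], [0.24, -0.01, 0.02], [1.00, -0.39, -0.07]]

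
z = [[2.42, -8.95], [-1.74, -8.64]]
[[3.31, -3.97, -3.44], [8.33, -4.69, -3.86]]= z@[[-1.26,0.21,0.13], [-0.71,0.50,0.42]]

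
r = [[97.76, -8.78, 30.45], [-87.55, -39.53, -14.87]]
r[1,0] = -87.55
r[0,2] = 30.45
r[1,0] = -87.55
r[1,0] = -87.55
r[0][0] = 97.76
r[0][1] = -8.78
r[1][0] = -87.55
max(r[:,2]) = 30.45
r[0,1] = -8.78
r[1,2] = -14.87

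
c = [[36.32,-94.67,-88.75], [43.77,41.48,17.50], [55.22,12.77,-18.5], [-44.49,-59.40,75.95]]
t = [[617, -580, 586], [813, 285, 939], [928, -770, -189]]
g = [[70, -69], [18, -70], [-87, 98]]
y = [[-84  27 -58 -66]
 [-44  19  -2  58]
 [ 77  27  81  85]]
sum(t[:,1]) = -1065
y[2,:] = [77, 27, 81, 85]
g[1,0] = 18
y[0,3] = -66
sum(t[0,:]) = 623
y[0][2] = -58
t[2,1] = -770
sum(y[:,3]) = 77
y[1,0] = -44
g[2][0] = -87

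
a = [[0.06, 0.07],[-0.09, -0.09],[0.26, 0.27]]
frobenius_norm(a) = 0.41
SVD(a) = [[-0.23, -0.90], [0.31, -0.44], [-0.92, 0.07]] @ diag([0.4064061682862342, 0.005833213428385482]) @ [[-0.69, -0.72], [0.72, -0.69]]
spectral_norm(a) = 0.41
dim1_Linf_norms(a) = [0.07, 0.09, 0.27]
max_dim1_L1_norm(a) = 0.53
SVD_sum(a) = [[0.06, 0.07], [-0.09, -0.09], [0.26, 0.27]] + [[-0.00, 0.00],  [-0.0, 0.0],  [0.0, -0.0]]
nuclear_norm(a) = 0.41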